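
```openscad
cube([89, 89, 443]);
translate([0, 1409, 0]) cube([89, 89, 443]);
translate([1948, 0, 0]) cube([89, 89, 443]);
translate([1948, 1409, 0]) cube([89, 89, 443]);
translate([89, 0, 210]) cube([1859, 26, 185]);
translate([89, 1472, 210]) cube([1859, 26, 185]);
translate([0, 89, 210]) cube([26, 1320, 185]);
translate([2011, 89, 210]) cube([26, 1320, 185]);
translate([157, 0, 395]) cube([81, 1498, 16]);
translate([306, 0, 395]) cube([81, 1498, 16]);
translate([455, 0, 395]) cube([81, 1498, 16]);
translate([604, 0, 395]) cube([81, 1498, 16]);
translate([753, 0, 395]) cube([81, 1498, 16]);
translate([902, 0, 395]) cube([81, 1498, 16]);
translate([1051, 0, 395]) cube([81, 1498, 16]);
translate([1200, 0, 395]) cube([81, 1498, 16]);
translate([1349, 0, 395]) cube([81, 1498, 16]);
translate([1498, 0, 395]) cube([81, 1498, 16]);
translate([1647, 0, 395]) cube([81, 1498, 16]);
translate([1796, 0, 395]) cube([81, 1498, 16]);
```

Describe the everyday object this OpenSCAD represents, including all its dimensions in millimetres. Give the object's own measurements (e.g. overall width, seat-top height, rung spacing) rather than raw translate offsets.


A bed frame 2037 mm long (x) by 1498 mm wide (y). Four 89×89 mm corner posts, 443 mm tall, at the corners of the footprint. Four rails of 26 mm thickness and 185 mm height run between adjacent posts with their undersides at z = 210 mm, their outer faces flush with the outside of the frame (the two x-running rails run between the posts' inner faces; the two y-running rails run between the posts' inner faces). 12 slats, each 81 mm wide (x) and 16 mm thick, lie across the top of the two x-running rails, running the full 1498 mm width of the frame in y; along x they sit between the end posts with a 68 mm gap after the −x posts and between neighbouring slats, leaving 71 mm before the +x posts.


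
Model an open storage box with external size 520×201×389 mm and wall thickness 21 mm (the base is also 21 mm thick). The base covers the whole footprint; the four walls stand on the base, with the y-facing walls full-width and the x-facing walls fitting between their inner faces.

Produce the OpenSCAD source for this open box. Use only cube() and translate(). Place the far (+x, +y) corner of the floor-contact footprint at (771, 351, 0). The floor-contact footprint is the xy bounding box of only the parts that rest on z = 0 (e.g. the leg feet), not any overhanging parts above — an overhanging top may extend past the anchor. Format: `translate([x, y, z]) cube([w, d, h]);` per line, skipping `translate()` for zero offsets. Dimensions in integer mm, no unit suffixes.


translate([251, 150, 0]) cube([520, 201, 21]);
translate([251, 150, 21]) cube([520, 21, 368]);
translate([251, 330, 21]) cube([520, 21, 368]);
translate([251, 171, 21]) cube([21, 159, 368]);
translate([750, 171, 21]) cube([21, 159, 368]);


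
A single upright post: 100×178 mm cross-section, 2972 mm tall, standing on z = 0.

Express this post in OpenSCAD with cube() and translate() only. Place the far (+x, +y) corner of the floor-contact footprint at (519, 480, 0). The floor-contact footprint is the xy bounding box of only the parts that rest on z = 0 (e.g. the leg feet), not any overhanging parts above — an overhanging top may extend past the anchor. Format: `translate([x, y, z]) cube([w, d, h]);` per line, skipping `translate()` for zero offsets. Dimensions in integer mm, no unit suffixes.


translate([419, 302, 0]) cube([100, 178, 2972]);


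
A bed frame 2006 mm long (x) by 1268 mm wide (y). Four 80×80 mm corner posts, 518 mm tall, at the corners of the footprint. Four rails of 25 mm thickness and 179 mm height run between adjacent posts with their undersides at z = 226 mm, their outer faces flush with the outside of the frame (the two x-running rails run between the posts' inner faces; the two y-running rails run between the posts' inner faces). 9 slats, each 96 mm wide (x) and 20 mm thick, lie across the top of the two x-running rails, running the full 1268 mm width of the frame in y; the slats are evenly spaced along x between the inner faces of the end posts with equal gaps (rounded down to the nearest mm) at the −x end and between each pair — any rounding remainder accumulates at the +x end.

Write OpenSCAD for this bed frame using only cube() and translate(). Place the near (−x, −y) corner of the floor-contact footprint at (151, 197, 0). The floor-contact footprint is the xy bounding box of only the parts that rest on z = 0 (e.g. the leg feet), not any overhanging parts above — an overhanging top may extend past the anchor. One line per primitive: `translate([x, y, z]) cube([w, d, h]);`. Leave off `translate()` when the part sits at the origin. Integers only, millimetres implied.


translate([151, 197, 0]) cube([80, 80, 518]);
translate([151, 1385, 0]) cube([80, 80, 518]);
translate([2077, 197, 0]) cube([80, 80, 518]);
translate([2077, 1385, 0]) cube([80, 80, 518]);
translate([231, 197, 226]) cube([1846, 25, 179]);
translate([231, 1440, 226]) cube([1846, 25, 179]);
translate([151, 277, 226]) cube([25, 1108, 179]);
translate([2132, 277, 226]) cube([25, 1108, 179]);
translate([329, 197, 405]) cube([96, 1268, 20]);
translate([523, 197, 405]) cube([96, 1268, 20]);
translate([717, 197, 405]) cube([96, 1268, 20]);
translate([911, 197, 405]) cube([96, 1268, 20]);
translate([1105, 197, 405]) cube([96, 1268, 20]);
translate([1299, 197, 405]) cube([96, 1268, 20]);
translate([1493, 197, 405]) cube([96, 1268, 20]);
translate([1687, 197, 405]) cube([96, 1268, 20]);
translate([1881, 197, 405]) cube([96, 1268, 20]);


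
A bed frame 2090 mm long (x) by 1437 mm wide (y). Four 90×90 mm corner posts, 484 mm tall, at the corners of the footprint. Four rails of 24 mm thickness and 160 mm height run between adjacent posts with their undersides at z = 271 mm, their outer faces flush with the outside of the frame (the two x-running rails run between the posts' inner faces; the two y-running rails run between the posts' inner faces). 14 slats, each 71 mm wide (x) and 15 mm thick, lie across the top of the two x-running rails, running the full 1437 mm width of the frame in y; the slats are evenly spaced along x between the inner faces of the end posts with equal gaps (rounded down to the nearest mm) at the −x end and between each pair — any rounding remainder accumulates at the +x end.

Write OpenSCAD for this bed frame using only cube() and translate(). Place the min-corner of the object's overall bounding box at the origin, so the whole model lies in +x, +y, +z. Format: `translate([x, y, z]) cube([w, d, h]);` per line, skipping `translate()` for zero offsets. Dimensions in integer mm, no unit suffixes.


cube([90, 90, 484]);
translate([0, 1347, 0]) cube([90, 90, 484]);
translate([2000, 0, 0]) cube([90, 90, 484]);
translate([2000, 1347, 0]) cube([90, 90, 484]);
translate([90, 0, 271]) cube([1910, 24, 160]);
translate([90, 1413, 271]) cube([1910, 24, 160]);
translate([0, 90, 271]) cube([24, 1257, 160]);
translate([2066, 90, 271]) cube([24, 1257, 160]);
translate([151, 0, 431]) cube([71, 1437, 15]);
translate([283, 0, 431]) cube([71, 1437, 15]);
translate([415, 0, 431]) cube([71, 1437, 15]);
translate([547, 0, 431]) cube([71, 1437, 15]);
translate([679, 0, 431]) cube([71, 1437, 15]);
translate([811, 0, 431]) cube([71, 1437, 15]);
translate([943, 0, 431]) cube([71, 1437, 15]);
translate([1075, 0, 431]) cube([71, 1437, 15]);
translate([1207, 0, 431]) cube([71, 1437, 15]);
translate([1339, 0, 431]) cube([71, 1437, 15]);
translate([1471, 0, 431]) cube([71, 1437, 15]);
translate([1603, 0, 431]) cube([71, 1437, 15]);
translate([1735, 0, 431]) cube([71, 1437, 15]);
translate([1867, 0, 431]) cube([71, 1437, 15]);


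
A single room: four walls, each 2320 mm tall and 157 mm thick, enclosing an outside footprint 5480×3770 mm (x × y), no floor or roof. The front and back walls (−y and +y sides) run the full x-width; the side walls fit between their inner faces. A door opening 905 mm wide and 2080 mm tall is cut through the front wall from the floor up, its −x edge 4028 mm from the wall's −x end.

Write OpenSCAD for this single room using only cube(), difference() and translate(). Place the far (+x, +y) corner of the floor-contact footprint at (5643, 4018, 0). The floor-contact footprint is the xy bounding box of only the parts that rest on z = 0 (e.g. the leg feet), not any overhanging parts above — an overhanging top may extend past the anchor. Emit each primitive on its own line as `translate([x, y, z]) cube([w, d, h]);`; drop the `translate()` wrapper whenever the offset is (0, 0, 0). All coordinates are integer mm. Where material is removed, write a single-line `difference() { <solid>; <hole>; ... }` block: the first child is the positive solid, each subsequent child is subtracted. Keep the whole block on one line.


difference() { translate([163, 248, 0]) cube([5480, 157, 2320]); translate([4191, 248, 0]) cube([905, 157, 2080]); }
translate([163, 3861, 0]) cube([5480, 157, 2320]);
translate([163, 405, 0]) cube([157, 3456, 2320]);
translate([5486, 405, 0]) cube([157, 3456, 2320]);


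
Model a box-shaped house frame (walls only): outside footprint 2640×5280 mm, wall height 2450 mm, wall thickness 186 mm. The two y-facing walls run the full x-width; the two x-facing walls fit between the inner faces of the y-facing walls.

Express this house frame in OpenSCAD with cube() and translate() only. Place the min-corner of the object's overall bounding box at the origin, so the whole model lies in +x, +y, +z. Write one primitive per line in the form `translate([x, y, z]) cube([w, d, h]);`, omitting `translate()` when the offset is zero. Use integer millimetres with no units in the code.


cube([2640, 186, 2450]);
translate([0, 5094, 0]) cube([2640, 186, 2450]);
translate([0, 186, 0]) cube([186, 4908, 2450]);
translate([2454, 186, 0]) cube([186, 4908, 2450]);


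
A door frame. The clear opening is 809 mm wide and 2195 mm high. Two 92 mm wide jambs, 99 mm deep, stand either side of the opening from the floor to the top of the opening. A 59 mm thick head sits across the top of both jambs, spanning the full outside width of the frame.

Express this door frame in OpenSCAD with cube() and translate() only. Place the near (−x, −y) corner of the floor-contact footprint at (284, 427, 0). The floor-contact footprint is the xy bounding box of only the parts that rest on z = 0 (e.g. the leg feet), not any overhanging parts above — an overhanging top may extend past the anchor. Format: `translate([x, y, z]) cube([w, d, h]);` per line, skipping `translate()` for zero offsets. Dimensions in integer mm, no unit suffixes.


translate([284, 427, 0]) cube([92, 99, 2195]);
translate([1185, 427, 0]) cube([92, 99, 2195]);
translate([284, 427, 2195]) cube([993, 99, 59]);


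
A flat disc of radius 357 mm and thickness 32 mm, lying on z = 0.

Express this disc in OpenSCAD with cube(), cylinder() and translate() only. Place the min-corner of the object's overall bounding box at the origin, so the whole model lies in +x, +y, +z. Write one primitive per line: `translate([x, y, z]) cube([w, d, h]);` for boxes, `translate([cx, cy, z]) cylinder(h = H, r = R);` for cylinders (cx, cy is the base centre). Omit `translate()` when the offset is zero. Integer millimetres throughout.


translate([357, 357, 0]) cylinder(h = 32, r = 357);


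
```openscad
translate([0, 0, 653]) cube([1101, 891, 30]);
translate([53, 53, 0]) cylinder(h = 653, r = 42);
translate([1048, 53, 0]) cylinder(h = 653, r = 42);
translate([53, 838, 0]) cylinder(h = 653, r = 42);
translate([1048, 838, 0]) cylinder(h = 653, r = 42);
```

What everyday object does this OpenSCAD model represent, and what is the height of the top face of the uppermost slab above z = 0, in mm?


A table. The table height is 683 mm.

A 1101×891×30 slab sits at z = 653 on four Ø84 mm round legs — a table. The top surface is at 653 + 30 = 683 mm.


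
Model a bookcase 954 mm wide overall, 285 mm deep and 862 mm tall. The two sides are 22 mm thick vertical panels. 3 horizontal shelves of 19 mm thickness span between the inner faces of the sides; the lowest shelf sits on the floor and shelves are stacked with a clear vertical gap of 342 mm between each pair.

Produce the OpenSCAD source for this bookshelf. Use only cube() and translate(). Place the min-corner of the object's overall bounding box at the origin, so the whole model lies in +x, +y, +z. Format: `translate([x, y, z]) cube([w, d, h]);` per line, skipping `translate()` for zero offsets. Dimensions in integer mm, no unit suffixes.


cube([22, 285, 862]);
translate([932, 0, 0]) cube([22, 285, 862]);
translate([22, 0, 0]) cube([910, 285, 19]);
translate([22, 0, 361]) cube([910, 285, 19]);
translate([22, 0, 722]) cube([910, 285, 19]);


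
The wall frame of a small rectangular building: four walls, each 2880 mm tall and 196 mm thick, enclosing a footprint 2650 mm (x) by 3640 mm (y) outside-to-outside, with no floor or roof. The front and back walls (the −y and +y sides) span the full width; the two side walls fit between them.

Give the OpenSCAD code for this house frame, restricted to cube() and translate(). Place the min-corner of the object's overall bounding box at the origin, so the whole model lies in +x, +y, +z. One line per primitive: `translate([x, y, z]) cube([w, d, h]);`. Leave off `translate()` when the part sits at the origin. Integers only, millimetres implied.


cube([2650, 196, 2880]);
translate([0, 3444, 0]) cube([2650, 196, 2880]);
translate([0, 196, 0]) cube([196, 3248, 2880]);
translate([2454, 196, 0]) cube([196, 3248, 2880]);


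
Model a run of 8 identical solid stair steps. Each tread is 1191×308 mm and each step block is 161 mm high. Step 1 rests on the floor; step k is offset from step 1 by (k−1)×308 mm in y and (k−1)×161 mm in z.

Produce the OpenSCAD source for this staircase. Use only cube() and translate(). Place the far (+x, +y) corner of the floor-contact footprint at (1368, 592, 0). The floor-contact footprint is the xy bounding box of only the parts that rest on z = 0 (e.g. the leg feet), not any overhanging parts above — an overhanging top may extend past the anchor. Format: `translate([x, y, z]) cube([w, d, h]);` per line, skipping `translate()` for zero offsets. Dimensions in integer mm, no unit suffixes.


translate([177, 284, 0]) cube([1191, 308, 161]);
translate([177, 592, 161]) cube([1191, 308, 161]);
translate([177, 900, 322]) cube([1191, 308, 161]);
translate([177, 1208, 483]) cube([1191, 308, 161]);
translate([177, 1516, 644]) cube([1191, 308, 161]);
translate([177, 1824, 805]) cube([1191, 308, 161]);
translate([177, 2132, 966]) cube([1191, 308, 161]);
translate([177, 2440, 1127]) cube([1191, 308, 161]);


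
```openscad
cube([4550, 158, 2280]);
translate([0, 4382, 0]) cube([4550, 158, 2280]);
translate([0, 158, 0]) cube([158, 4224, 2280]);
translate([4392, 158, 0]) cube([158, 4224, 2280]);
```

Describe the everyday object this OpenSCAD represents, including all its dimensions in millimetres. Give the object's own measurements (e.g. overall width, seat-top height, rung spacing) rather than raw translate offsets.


The wall frame of a small rectangular building: four walls, each 2280 mm tall and 158 mm thick, enclosing a footprint 4550 mm (x) by 4540 mm (y) outside-to-outside, with no floor or roof. The front and back walls (the −y and +y sides) span the full width; the two side walls fit between them.


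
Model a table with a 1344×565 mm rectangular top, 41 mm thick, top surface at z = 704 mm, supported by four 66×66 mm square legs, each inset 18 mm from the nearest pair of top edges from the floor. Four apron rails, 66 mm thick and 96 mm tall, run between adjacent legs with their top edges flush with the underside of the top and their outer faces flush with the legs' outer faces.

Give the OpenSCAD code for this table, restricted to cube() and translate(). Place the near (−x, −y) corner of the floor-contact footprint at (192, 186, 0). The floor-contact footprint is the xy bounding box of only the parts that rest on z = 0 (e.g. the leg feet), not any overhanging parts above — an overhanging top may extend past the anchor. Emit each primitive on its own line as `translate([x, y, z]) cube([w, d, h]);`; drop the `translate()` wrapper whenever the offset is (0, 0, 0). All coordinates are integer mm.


translate([174, 168, 663]) cube([1344, 565, 41]);
translate([192, 186, 0]) cube([66, 66, 663]);
translate([1434, 186, 0]) cube([66, 66, 663]);
translate([192, 649, 0]) cube([66, 66, 663]);
translate([1434, 649, 0]) cube([66, 66, 663]);
translate([258, 186, 567]) cube([1176, 66, 96]);
translate([258, 649, 567]) cube([1176, 66, 96]);
translate([192, 252, 567]) cube([66, 397, 96]);
translate([1434, 252, 567]) cube([66, 397, 96]);


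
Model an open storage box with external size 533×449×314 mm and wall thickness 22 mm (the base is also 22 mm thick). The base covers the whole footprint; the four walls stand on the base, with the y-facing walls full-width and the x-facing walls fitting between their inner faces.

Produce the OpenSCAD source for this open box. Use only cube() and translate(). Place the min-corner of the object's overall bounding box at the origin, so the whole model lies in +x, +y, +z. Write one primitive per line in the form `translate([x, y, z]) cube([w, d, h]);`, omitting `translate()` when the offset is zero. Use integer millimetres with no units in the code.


cube([533, 449, 22]);
translate([0, 0, 22]) cube([533, 22, 292]);
translate([0, 427, 22]) cube([533, 22, 292]);
translate([0, 22, 22]) cube([22, 405, 292]);
translate([511, 22, 22]) cube([22, 405, 292]);


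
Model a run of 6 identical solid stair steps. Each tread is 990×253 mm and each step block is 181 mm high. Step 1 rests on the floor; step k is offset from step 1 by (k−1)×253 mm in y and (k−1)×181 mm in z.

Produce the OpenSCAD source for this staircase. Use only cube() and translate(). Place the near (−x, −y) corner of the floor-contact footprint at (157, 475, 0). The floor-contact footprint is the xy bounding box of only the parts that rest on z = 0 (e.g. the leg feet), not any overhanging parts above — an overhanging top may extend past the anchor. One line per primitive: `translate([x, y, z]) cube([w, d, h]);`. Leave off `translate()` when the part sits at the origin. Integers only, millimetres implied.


translate([157, 475, 0]) cube([990, 253, 181]);
translate([157, 728, 181]) cube([990, 253, 181]);
translate([157, 981, 362]) cube([990, 253, 181]);
translate([157, 1234, 543]) cube([990, 253, 181]);
translate([157, 1487, 724]) cube([990, 253, 181]);
translate([157, 1740, 905]) cube([990, 253, 181]);


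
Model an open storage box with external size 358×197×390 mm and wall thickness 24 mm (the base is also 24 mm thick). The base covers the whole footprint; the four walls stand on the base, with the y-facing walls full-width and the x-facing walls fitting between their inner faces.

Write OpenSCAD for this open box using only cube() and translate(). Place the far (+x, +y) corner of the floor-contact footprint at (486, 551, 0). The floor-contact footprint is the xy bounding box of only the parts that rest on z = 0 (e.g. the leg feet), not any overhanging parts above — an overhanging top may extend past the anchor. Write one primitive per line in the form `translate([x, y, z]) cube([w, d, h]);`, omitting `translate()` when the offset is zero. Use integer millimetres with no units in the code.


translate([128, 354, 0]) cube([358, 197, 24]);
translate([128, 354, 24]) cube([358, 24, 366]);
translate([128, 527, 24]) cube([358, 24, 366]);
translate([128, 378, 24]) cube([24, 149, 366]);
translate([462, 378, 24]) cube([24, 149, 366]);


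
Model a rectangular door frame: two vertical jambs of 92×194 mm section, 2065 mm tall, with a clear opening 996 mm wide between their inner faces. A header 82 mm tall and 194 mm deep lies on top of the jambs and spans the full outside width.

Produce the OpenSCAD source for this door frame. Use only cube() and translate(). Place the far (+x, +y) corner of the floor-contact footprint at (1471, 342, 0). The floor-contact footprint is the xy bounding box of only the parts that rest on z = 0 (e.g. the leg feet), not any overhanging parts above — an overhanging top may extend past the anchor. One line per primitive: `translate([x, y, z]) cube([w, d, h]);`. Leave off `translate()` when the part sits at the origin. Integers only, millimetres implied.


translate([291, 148, 0]) cube([92, 194, 2065]);
translate([1379, 148, 0]) cube([92, 194, 2065]);
translate([291, 148, 2065]) cube([1180, 194, 82]);


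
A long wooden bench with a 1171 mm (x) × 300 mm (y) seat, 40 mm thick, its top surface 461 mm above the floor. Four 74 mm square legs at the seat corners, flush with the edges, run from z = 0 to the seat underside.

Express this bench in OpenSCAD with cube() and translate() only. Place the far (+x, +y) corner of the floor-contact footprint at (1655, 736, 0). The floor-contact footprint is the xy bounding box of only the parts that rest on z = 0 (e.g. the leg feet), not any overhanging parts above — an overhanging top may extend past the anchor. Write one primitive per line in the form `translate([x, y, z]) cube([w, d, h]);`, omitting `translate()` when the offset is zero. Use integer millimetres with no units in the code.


translate([484, 436, 421]) cube([1171, 300, 40]);
translate([484, 436, 0]) cube([74, 74, 421]);
translate([484, 662, 0]) cube([74, 74, 421]);
translate([1581, 436, 0]) cube([74, 74, 421]);
translate([1581, 662, 0]) cube([74, 74, 421]);


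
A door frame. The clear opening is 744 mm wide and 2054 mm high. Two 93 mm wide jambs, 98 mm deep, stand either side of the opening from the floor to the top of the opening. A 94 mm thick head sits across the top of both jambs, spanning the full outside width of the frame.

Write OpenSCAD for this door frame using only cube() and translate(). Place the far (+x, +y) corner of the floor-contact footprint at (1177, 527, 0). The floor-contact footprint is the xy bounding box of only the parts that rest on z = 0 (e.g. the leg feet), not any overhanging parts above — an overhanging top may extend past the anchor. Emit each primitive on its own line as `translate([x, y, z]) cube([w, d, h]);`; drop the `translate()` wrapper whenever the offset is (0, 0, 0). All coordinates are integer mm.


translate([247, 429, 0]) cube([93, 98, 2054]);
translate([1084, 429, 0]) cube([93, 98, 2054]);
translate([247, 429, 2054]) cube([930, 98, 94]);


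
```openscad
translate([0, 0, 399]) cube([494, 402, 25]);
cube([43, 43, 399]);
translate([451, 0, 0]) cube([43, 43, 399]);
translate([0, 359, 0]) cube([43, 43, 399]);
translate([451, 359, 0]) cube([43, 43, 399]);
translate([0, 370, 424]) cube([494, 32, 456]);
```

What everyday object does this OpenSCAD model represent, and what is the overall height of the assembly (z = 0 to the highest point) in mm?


A chair. The overall height is 880 mm.

A slab on four corner posts with a tall panel at the back — a chair. The seat slab sits at z = 399 with thickness 25, and the 456 mm backrest starts at the seat top, so the overall height is 399 + 25 + 456 = 880 mm.


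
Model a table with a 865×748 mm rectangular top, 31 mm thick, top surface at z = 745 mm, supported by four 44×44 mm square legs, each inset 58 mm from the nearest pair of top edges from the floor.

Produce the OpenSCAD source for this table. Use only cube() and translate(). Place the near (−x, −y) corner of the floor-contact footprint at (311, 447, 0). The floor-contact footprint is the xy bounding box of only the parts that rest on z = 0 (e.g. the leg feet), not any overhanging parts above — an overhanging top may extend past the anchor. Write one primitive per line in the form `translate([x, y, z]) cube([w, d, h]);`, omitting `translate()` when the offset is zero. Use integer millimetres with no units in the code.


translate([253, 389, 714]) cube([865, 748, 31]);
translate([311, 447, 0]) cube([44, 44, 714]);
translate([1016, 447, 0]) cube([44, 44, 714]);
translate([311, 1035, 0]) cube([44, 44, 714]);
translate([1016, 1035, 0]) cube([44, 44, 714]);


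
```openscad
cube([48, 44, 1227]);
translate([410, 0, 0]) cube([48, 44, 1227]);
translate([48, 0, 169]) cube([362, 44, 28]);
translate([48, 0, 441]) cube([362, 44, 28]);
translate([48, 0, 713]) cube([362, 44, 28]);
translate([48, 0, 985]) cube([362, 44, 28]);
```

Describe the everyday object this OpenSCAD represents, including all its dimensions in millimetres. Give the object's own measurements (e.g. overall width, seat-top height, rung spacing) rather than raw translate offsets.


A straight ladder. Two 48×44 mm vertical rails, 1227 mm tall, stand 458 mm apart (outside-to-outside) with their front faces coplanar on the −y side. 4 rungs, each 44 mm deep and 28 mm tall, span between the inner faces of the rails, front faces flush with the rails. The lowest rung's underside is at z = 169 mm and rungs are spaced 272 mm apart (underside to underside).


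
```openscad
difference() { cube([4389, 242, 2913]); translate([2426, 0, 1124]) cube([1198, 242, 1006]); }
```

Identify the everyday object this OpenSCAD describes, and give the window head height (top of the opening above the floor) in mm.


A wall with a window opening. The window head height is 2130 mm.

A wall with a rectangular opening subtracted — a window. Sill at z = 1124, opening 1006 mm tall, so the head is at 1124 + 1006 = 2130 mm.


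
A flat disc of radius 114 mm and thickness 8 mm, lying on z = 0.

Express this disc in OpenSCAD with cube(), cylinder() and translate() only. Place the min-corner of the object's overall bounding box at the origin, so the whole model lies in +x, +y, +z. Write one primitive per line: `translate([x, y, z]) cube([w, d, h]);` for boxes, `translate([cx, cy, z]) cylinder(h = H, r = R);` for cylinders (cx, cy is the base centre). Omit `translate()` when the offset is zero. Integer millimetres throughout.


translate([114, 114, 0]) cylinder(h = 8, r = 114);


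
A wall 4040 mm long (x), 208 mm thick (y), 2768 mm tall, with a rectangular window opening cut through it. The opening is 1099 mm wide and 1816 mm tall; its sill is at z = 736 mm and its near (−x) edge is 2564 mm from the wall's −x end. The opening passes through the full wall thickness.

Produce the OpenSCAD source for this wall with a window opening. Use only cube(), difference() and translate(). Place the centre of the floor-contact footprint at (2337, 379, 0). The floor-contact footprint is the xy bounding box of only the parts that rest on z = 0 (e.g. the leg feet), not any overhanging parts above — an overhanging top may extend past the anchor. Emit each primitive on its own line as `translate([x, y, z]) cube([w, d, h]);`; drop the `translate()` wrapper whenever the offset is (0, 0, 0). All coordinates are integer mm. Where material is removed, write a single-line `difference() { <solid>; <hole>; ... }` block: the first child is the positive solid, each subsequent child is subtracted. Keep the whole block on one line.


difference() { translate([317, 275, 0]) cube([4040, 208, 2768]); translate([2881, 275, 736]) cube([1099, 208, 1816]); }


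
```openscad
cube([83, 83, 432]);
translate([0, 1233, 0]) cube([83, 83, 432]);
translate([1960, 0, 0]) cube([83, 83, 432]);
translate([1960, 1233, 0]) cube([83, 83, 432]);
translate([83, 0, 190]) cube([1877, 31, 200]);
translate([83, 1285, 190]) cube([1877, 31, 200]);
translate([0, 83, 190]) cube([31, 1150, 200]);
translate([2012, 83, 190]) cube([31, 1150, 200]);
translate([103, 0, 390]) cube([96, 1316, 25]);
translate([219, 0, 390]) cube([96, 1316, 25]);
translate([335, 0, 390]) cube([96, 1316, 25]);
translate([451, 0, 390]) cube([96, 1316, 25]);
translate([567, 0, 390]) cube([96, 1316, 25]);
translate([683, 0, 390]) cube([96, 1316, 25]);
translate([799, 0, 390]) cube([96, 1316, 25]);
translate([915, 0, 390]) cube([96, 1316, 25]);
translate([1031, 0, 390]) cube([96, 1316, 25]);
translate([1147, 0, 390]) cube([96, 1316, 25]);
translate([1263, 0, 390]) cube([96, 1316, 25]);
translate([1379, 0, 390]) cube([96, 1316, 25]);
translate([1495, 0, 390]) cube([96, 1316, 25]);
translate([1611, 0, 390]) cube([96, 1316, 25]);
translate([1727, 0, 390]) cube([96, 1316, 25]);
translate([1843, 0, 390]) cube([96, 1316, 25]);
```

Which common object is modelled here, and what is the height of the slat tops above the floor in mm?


A bed frame. The slat-top height is 415 mm.

Four posts, four rails, and a row of slats — a bed frame. Slats sit on the rails at z = 190 + 200 = 390; with slat thickness 25, the top is 415 mm.


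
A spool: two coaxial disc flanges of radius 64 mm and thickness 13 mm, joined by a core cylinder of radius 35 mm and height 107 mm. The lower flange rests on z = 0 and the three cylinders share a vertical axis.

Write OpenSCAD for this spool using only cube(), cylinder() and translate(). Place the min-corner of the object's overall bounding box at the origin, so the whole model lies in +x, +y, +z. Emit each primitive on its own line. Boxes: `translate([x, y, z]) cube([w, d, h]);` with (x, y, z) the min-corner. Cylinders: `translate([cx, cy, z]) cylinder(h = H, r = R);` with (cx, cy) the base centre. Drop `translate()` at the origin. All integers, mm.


translate([64, 64, 0]) cylinder(h = 13, r = 64);
translate([64, 64, 13]) cylinder(h = 107, r = 35);
translate([64, 64, 120]) cylinder(h = 13, r = 64);


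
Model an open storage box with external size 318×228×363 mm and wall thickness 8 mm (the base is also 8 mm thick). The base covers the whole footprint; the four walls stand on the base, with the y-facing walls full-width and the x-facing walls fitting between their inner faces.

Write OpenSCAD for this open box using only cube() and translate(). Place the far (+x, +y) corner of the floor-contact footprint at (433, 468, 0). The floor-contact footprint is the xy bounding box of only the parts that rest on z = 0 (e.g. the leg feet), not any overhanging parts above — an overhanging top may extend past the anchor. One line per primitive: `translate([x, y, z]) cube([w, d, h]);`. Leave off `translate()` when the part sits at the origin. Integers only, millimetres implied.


translate([115, 240, 0]) cube([318, 228, 8]);
translate([115, 240, 8]) cube([318, 8, 355]);
translate([115, 460, 8]) cube([318, 8, 355]);
translate([115, 248, 8]) cube([8, 212, 355]);
translate([425, 248, 8]) cube([8, 212, 355]);


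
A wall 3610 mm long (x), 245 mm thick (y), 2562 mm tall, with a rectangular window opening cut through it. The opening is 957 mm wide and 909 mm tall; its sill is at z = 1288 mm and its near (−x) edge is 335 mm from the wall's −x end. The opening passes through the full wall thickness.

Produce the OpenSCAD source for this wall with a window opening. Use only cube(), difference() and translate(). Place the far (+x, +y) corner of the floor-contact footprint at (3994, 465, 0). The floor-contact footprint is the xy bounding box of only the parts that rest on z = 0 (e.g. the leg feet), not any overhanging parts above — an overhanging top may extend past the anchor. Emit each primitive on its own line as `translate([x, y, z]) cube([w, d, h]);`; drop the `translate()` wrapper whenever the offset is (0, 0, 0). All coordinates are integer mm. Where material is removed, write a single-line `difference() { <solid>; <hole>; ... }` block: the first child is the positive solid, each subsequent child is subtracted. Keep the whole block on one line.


difference() { translate([384, 220, 0]) cube([3610, 245, 2562]); translate([719, 220, 1288]) cube([957, 245, 909]); }


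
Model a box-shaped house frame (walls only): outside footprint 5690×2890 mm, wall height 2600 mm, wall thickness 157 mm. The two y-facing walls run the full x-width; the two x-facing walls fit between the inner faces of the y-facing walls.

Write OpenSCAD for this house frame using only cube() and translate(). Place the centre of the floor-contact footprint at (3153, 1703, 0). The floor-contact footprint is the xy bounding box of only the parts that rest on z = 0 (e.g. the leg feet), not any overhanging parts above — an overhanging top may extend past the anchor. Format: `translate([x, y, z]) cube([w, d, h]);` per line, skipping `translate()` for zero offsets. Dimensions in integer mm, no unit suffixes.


translate([308, 258, 0]) cube([5690, 157, 2600]);
translate([308, 2991, 0]) cube([5690, 157, 2600]);
translate([308, 415, 0]) cube([157, 2576, 2600]);
translate([5841, 415, 0]) cube([157, 2576, 2600]);


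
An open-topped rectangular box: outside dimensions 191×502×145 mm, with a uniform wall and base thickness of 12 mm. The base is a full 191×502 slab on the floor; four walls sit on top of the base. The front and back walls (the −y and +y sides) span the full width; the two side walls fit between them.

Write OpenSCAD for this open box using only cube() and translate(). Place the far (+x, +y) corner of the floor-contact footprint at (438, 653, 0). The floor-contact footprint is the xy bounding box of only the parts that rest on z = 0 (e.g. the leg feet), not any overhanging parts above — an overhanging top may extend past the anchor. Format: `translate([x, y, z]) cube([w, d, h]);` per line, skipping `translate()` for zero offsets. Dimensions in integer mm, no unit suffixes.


translate([247, 151, 0]) cube([191, 502, 12]);
translate([247, 151, 12]) cube([191, 12, 133]);
translate([247, 641, 12]) cube([191, 12, 133]);
translate([247, 163, 12]) cube([12, 478, 133]);
translate([426, 163, 12]) cube([12, 478, 133]);


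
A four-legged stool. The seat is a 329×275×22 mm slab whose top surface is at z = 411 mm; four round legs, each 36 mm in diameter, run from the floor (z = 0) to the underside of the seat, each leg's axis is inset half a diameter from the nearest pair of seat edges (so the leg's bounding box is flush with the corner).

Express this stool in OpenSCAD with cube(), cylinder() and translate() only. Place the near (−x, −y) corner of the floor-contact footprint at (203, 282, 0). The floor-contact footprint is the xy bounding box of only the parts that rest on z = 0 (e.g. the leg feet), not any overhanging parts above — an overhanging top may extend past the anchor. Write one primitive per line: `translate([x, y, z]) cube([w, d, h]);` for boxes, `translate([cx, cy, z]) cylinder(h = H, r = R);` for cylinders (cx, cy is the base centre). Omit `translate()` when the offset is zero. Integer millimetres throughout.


translate([203, 282, 389]) cube([329, 275, 22]);
translate([221, 300, 0]) cylinder(h = 389, r = 18);
translate([514, 300, 0]) cylinder(h = 389, r = 18);
translate([221, 539, 0]) cylinder(h = 389, r = 18);
translate([514, 539, 0]) cylinder(h = 389, r = 18);


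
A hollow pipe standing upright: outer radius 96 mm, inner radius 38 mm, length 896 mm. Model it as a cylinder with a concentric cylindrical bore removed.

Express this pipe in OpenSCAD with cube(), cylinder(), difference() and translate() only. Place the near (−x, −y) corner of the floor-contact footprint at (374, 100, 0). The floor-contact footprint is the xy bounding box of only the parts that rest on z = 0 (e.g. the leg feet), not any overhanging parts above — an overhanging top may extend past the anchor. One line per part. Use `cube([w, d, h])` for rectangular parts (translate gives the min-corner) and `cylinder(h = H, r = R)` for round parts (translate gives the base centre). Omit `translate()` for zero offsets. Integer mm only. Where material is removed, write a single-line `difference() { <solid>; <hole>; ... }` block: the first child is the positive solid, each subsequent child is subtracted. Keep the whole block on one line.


difference() { translate([470, 196, 0]) cylinder(h = 896, r = 96); translate([470, 196, 0]) cylinder(h = 896, r = 38); }


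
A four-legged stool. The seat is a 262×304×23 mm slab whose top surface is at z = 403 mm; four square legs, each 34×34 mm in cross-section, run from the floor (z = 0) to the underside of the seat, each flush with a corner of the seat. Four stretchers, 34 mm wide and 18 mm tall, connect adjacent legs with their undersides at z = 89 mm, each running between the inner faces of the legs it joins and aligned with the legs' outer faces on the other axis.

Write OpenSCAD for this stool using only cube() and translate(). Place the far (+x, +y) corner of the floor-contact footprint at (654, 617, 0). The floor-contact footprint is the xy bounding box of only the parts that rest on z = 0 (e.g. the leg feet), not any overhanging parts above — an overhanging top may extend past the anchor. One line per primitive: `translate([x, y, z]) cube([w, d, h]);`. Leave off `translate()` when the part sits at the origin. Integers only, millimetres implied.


translate([392, 313, 380]) cube([262, 304, 23]);
translate([392, 313, 0]) cube([34, 34, 380]);
translate([620, 313, 0]) cube([34, 34, 380]);
translate([392, 583, 0]) cube([34, 34, 380]);
translate([620, 583, 0]) cube([34, 34, 380]);
translate([426, 313, 89]) cube([194, 34, 18]);
translate([426, 583, 89]) cube([194, 34, 18]);
translate([392, 347, 89]) cube([34, 236, 18]);
translate([620, 347, 89]) cube([34, 236, 18]);


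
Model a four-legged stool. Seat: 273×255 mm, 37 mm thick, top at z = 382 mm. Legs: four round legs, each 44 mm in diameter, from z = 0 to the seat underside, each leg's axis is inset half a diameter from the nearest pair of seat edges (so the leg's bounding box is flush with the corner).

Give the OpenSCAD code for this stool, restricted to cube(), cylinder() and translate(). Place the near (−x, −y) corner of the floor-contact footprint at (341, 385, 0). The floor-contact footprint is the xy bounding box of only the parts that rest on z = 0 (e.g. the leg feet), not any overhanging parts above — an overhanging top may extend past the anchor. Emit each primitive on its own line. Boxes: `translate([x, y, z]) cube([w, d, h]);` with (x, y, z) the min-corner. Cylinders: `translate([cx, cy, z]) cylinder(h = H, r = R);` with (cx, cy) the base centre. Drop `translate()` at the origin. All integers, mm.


translate([341, 385, 345]) cube([273, 255, 37]);
translate([363, 407, 0]) cylinder(h = 345, r = 22);
translate([592, 407, 0]) cylinder(h = 345, r = 22);
translate([363, 618, 0]) cylinder(h = 345, r = 22);
translate([592, 618, 0]) cylinder(h = 345, r = 22);


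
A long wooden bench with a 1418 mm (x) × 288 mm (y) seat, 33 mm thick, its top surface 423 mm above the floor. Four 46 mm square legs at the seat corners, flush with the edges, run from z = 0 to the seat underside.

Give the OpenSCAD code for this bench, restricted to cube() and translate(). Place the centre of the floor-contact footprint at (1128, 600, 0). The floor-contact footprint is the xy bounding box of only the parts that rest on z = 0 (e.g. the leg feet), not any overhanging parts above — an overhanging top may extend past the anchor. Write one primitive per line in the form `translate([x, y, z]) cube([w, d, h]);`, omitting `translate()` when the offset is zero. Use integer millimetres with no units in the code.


translate([419, 456, 390]) cube([1418, 288, 33]);
translate([419, 456, 0]) cube([46, 46, 390]);
translate([419, 698, 0]) cube([46, 46, 390]);
translate([1791, 456, 0]) cube([46, 46, 390]);
translate([1791, 698, 0]) cube([46, 46, 390]);


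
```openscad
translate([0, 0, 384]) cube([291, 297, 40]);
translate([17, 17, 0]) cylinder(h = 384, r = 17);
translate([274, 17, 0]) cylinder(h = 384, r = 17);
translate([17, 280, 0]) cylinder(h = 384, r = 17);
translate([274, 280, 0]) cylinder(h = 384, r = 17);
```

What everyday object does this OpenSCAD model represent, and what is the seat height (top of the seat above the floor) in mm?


A stool. The seat height is 424 mm.

A 291×297×40 slab at z = 384 on four corner cylinders — a stool. The seat top is 384 + 40 = 424 mm.


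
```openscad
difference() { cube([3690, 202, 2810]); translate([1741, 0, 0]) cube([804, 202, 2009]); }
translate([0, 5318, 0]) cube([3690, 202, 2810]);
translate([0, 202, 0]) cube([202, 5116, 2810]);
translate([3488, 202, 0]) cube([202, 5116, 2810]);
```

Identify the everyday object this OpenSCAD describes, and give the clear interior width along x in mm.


A single room. The interior width is 3286 mm.

Four walls enclosing a rectangle with a door in the front wall — a room. Outside width 3690 minus two 202 mm walls gives 3286 mm.
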